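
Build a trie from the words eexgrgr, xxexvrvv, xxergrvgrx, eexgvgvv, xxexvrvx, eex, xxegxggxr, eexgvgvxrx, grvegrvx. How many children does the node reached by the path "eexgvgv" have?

Follow the path "eexgvgv" to its node, then look at its outgoing edges.
Characters that immediately follow "eexgvgv" among the stored strings: {v, x}.
That node has 2 child edges.

2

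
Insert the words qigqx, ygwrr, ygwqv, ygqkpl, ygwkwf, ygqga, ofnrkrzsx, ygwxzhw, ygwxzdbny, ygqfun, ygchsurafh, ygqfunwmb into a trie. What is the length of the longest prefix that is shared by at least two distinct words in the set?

The deepest shared node is where two words last agree before diverging.
e.g. "ygqfun" and "ygqfunwmb" share the prefix "ygqfun" of length 6; no pair shares a longer one.
Longest shared-prefix length: 6

6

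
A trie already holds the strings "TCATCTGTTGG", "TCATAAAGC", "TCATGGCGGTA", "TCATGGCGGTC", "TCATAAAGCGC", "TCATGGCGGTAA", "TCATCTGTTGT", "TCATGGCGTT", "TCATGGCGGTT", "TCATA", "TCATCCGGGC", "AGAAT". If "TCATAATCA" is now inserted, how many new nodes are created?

3

The longest prefix of "TCATAATCA" already in the trie is "TCATAA" (length 6).
Each of the 3 remaining characters creates one node.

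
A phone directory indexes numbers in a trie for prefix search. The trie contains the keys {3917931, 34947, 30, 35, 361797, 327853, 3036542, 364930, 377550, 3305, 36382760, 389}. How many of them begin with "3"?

Traverse to the node for "3", then collect every word in that subtree.
Words under "3": 30, 3036542, 327853, 3305, 34947, 35, 361797, 36382760, 364930, 377550, 389, 3917931
Count: 12

12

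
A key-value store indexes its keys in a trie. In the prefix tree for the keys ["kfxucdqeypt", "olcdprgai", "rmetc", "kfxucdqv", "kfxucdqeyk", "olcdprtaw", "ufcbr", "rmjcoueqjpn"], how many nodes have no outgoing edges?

8

Leaves are exactly the stored words that no other stored word extends.
Those words: "kfxucdqeyk", "kfxucdqeypt", "kfxucdqv", "olcdprgai", "olcdprtaw", "rmetc", "rmjcoueqjpn", "ufcbr"
Leaf count: 8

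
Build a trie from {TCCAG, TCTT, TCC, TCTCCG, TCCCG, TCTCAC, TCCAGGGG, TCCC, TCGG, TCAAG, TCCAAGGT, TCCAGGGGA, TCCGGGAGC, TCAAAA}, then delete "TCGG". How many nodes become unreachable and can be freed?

2

After clearing the end-marker at "TCGG", prune upward until reaching a node still needed by another word.
The suffix "GG" (2 nodes) is used only by "TCGG"; the node for "TC" still has the child "C", so pruning stops there.
Nodes removed: 2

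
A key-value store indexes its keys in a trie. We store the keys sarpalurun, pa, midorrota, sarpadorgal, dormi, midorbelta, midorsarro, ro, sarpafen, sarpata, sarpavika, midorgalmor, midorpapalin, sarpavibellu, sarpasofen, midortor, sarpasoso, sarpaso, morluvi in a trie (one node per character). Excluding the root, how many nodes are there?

87

Insert word by word; a character creates a node only if that edge doesn't already exist:
  "sarpalurun" → 10 new (s, a, r, p, a, l, u, r, u, n)
  "pa" → 2 new (p, a)
  "midorrota" → 9 new (m, i, d, o, r, r, o, t, a)
  "sarpadorgal" → prefix "sarpa" already present; 6 new (d, o, r, g, a, l)
  "dormi" → 5 new (d, o, r, m, i)
  "midorbelta" → prefix "midor" already present; 5 new (b, e, l, t, a)
  "midorsarro" → prefix "midor" already present; 5 new (s, a, r, r, o)
  "ro" → 2 new (r, o)
  "sarpafen" → prefix "sarpa" already present; 3 new (f, e, n)
  "sarpata" → prefix "sarpa" already present; 2 new (t, a)
  "sarpavika" → prefix "sarpa" already present; 4 new (v, i, k, a)
  "midorgalmor" → prefix "midor" already present; 6 new (g, a, l, m, o, r)
  "midorpapalin" → prefix "midor" already present; 7 new (p, a, p, a, l, i, n)
  "sarpavibellu" → prefix "sarpavi" already present; 5 new (b, e, l, l, u)
  "sarpasofen" → prefix "sarpa" already present; 5 new (s, o, f, e, n)
  "midortor" → prefix "midor" already present; 3 new (t, o, r)
  "sarpasoso" → prefix "sarpaso" already present; 2 new (s, o)
  "sarpaso" → prefix "sarpaso" already present; 0 new (none)
  "morluvi" → prefix "m" already present; 6 new (o, r, l, u, v, i)
Total nodes = 10 + 2 + 9 + 6 + 5 + 5 + 5 + 2 + 3 + 2 + 4 + 6 + 7 + 5 + 5 + 3 + 2 + 0 + 6 = 87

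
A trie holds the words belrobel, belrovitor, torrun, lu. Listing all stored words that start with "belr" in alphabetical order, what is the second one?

belrovitor

Words with prefix "belr", in lexicographic order: "belrobel", "belrovitor"
The 2nd is belrovitor.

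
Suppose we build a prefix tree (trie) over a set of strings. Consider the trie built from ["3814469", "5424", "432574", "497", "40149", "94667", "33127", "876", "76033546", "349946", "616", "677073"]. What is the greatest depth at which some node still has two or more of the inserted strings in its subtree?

The deepest shared node is where two words last agree before diverging.
e.g. "33127" and "349946" share the prefix "3" of length 1; no pair shares a longer one.
Longest shared-prefix length: 1

1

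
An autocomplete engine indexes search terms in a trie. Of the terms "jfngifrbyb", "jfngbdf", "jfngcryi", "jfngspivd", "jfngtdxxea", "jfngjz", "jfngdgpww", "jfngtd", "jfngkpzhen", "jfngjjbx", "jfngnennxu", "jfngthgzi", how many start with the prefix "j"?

12

Walk to "j"; the words in its subtree are exactly those with that prefix.
Words under "j": jfngbdf, jfngcryi, jfngdgpww, jfngifrbyb, jfngjjbx, jfngjz, jfngkpzhen, jfngnennxu, jfngspivd, jfngtd, jfngtdxxea, jfngthgzi
Count: 12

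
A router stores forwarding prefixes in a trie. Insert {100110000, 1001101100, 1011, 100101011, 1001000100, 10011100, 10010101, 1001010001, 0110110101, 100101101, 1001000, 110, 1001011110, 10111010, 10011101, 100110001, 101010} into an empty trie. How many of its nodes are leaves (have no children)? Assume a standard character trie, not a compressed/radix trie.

A leaf is a node with no children — equivalently, the end of a word that is not a proper prefix of any other stored word.
Those words: "0110110101", "1001000100", "1001010001", "100101011", "100101101", "1001011110", "100110000", "100110001", "1001101100", "10011100", "10011101", "101010", "10111010", "110"
Leaf count: 14

14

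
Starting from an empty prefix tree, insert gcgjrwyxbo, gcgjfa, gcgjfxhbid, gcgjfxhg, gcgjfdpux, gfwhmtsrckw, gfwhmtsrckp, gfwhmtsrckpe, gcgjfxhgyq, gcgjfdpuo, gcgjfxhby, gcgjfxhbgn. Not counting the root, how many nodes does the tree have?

40

Trace insertions, counting only characters that open a new branch:
  "gcgjrwyxbo" → 10 new (g, c, g, j, r, w, y, x, b, o)
  "gcgjfa" → prefix "gcgj" already present; 2 new (f, a)
  "gcgjfxhbid" → prefix "gcgjf" already present; 5 new (x, h, b, i, d)
  "gcgjfxhg" → prefix "gcgjfxh" already present; 1 new (g)
  "gcgjfdpux" → prefix "gcgjf" already present; 4 new (d, p, u, x)
  "gfwhmtsrckw" → prefix "g" already present; 10 new (f, w, h, m, t, s, r, c, k, w)
  "gfwhmtsrckp" → prefix "gfwhmtsrck" already present; 1 new (p)
  "gfwhmtsrckpe" → prefix "gfwhmtsrckp" already present; 1 new (e)
  "gcgjfxhgyq" → prefix "gcgjfxhg" already present; 2 new (y, q)
  "gcgjfdpuo" → prefix "gcgjfdpu" already present; 1 new (o)
  "gcgjfxhby" → prefix "gcgjfxhb" already present; 1 new (y)
  "gcgjfxhbgn" → prefix "gcgjfxhb" already present; 2 new (g, n)
Total nodes = 10 + 2 + 5 + 1 + 4 + 10 + 1 + 1 + 2 + 1 + 1 + 2 = 40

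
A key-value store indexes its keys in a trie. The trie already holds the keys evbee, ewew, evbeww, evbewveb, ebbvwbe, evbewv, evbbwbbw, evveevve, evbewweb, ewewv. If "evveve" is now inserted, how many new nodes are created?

2

"evve" is already a path in the trie; the remaining "ve" must be added.
So 6 − 4 = 2 new nodes.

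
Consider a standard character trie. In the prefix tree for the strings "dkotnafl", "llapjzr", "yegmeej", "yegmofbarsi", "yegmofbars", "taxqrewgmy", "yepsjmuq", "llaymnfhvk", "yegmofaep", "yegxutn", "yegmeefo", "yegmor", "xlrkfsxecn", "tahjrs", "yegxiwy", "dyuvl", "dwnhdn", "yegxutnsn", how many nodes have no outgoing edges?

A leaf is a node with no children — equivalently, the end of a word that is not a proper prefix of any other stored word.
Those words: "dkotnafl", "dwnhdn", "dyuvl", "llapjzr", "llaymnfhvk", "tahjrs", "taxqrewgmy", "xlrkfsxecn", "yegmeefo", "yegmeej", "yegmofaep", "yegmofbarsi", "yegmor", "yegxiwy", "yegxutnsn", "yepsjmuq"
Leaf count: 16

16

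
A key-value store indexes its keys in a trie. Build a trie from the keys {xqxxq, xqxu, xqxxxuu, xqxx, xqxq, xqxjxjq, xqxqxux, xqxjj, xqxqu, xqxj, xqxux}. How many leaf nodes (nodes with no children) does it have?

A leaf is a node with no children — equivalently, the end of a word that is not a proper prefix of any other stored word.
Those words: "xqxjj", "xqxjxjq", "xqxqu", "xqxqxux", "xqxux", "xqxxq", "xqxxxuu"
Leaf count: 7

7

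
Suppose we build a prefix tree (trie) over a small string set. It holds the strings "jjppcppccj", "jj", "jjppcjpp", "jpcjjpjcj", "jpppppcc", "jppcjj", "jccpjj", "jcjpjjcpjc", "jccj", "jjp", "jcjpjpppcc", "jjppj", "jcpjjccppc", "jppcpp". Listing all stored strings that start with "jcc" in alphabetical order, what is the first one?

jccj

Words with prefix "jcc", in lexicographic order: "jccj", "jccpjj"
Position 1: jccj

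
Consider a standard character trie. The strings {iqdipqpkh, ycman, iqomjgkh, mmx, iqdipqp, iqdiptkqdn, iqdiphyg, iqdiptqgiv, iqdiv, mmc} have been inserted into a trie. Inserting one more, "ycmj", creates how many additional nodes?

1

The longest prefix of "ycmj" already in the trie is "ycm" (length 3).
New nodes needed: |"ycmj"| − 3 = 4 − 3 = 1.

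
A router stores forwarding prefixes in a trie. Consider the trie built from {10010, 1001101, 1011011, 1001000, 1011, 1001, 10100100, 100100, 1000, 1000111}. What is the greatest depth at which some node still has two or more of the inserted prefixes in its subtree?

6

The deepest shared node is where two words last agree before diverging.
"100100" and "1001000" agree on "100100" (6 characters) before diverging; nothing deeper is shared.
Longest shared-prefix length: 6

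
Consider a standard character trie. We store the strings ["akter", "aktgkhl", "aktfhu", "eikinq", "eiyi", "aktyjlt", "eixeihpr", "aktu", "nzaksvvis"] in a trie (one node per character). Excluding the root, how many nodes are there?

Trie structure (* marks end of a word):
(root)
├─ a
│  └─ k
│     └─ t
│        ├─ e
│        │  └─ r *
│        ├─ f
│        │  └─ h
│        │     └─ u *
│        ├─ g
│        │  └─ k
│        │     └─ h
│        │        └─ l *
│        ├─ u *
│        └─ y
│           └─ j
│              └─ l
│                 └─ t *
├─ e
│  └─ i
│     ├─ k
│     │  └─ i
│     │     └─ n
│     │        └─ q *
│     ├─ x
│     │  └─ e
│     │     └─ i
│     │        └─ h
│     │           └─ p
│     │              └─ r *
│     └─ y
│        └─ i *
└─ n
   └─ z
      └─ a
         └─ k
            └─ s
               └─ v
                  └─ v
                     └─ i
                        └─ s *
Counting every labelled node above: 40.

40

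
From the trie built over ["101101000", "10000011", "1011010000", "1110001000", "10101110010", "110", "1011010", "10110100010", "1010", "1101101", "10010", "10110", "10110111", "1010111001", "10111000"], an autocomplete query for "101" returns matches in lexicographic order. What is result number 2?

1010111001

DFS of the "101" subtree visits, in order: "1010", "1010111001", "10101110010", "10110", "1011010", "101101000", "1011010000", "10110100010", "10110111", "10111000"
The 2nd is 1010111001.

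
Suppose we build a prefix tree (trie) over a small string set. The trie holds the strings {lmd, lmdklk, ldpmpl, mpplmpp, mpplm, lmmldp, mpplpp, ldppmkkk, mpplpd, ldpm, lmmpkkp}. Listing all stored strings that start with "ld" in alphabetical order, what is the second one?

ldpmpl

DFS of the "ld" subtree visits, in order: "ldpm", "ldpmpl", "ldppmkkk"
Position 2: ldpmpl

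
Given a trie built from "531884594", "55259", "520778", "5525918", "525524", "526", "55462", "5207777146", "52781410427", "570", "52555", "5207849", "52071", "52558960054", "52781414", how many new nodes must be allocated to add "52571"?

2

The longest prefix of "52571" already in the trie is "525" (length 3).
New nodes needed: |"52571"| − 3 = 5 − 3 = 2.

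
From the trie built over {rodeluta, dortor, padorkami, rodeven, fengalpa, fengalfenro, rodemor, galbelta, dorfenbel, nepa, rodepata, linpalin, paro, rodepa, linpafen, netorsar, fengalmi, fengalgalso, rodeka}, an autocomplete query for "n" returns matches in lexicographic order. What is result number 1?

Words with prefix "n", in lexicographic order: "nepa", "netorsar"
The 1st is nepa.

nepa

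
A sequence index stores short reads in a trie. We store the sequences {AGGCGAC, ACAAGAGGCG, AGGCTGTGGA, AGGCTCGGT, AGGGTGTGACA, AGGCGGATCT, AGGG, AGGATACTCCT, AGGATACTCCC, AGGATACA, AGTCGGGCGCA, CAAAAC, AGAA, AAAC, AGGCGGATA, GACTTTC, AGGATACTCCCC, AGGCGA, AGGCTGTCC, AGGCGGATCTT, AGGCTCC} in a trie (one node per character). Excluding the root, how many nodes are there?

For each word, the new-node count is its length minus the longest prefix already in the trie:
  "AGGCGAC" → 7 new (A, G, G, C, G, A, C)
  "ACAAGAGGCG" → prefix "A" already present; 9 new (C, A, A, G, A, G, G, C, G)
  "AGGCTGTGGA" → prefix "AGGC" already present; 6 new (T, G, T, G, G, A)
  "AGGCTCGGT" → prefix "AGGCT" already present; 4 new (C, G, G, T)
  "AGGGTGTGACA" → prefix "AGG" already present; 8 new (G, T, G, T, G, A, C, A)
  "AGGCGGATCT" → prefix "AGGCG" already present; 5 new (G, A, T, C, T)
  "AGGG" → prefix "AGGG" already present; 0 new (none)
  "AGGATACTCCT" → prefix "AGG" already present; 8 new (A, T, A, C, T, C, C, T)
  "AGGATACTCCC" → prefix "AGGATACTCC" already present; 1 new (C)
  "AGGATACA" → prefix "AGGATAC" already present; 1 new (A)
  "AGTCGGGCGCA" → prefix "AG" already present; 9 new (T, C, G, G, G, C, G, C, A)
  "CAAAAC" → 6 new (C, A, A, A, A, C)
  "AGAA" → prefix "AG" already present; 2 new (A, A)
  "AAAC" → prefix "A" already present; 3 new (A, A, C)
  "AGGCGGATA" → prefix "AGGCGGAT" already present; 1 new (A)
  "GACTTTC" → 7 new (G, A, C, T, T, T, C)
  "AGGATACTCCCC" → prefix "AGGATACTCCC" already present; 1 new (C)
  "AGGCGA" → prefix "AGGCGA" already present; 0 new (none)
  "AGGCTGTCC" → prefix "AGGCTGT" already present; 2 new (C, C)
  "AGGCGGATCTT" → prefix "AGGCGGATCT" already present; 1 new (T)
  "AGGCTCC" → prefix "AGGCTC" already present; 1 new (C)
Total nodes = 7 + 9 + 6 + 4 + 8 + 5 + 0 + 8 + 1 + 1 + 9 + 6 + 2 + 3 + 1 + 7 + 1 + 0 + 2 + 1 + 1 = 82

82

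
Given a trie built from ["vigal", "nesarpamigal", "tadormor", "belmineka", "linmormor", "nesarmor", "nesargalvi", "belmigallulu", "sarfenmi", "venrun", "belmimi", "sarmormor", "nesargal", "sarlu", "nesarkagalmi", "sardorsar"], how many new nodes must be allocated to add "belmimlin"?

Walking "belmimlin" from the root, the first 6 characters ("belmim") follow existing edges; "l" is the first miss.
New nodes needed: |"belmimlin"| − 6 = 9 − 6 = 3.

3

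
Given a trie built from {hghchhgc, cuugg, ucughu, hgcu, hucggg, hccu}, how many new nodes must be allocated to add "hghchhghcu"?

Walking "hghchhghcu" from the root, the first 7 characters ("hghchhg") follow existing edges; "h" is the first miss.
New nodes needed: |"hghchhghcu"| − 7 = 10 − 7 = 3.

3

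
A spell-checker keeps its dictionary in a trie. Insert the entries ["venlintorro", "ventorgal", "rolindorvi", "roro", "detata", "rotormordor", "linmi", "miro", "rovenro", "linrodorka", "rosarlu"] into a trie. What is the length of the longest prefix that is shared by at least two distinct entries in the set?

3

Look for the deepest trie node that still has at least two words in its subtree.
"linmi" and "linrodorka" agree on "lin" (3 characters) before diverging; nothing deeper is shared.
Longest shared-prefix length: 3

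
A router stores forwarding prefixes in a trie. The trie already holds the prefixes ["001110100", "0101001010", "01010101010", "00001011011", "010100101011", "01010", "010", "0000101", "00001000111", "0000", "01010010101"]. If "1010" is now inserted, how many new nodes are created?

Nothing in the trie begins with "1"; the whole of "1010" is new.
4 − 0 = 4 new nodes.

4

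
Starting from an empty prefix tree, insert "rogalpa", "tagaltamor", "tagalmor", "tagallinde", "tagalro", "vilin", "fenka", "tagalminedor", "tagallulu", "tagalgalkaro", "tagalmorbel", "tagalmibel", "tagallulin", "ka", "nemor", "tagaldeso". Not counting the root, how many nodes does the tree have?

Trace insertions, counting only characters that open a new branch:
  "rogalpa" → 7 new (r, o, g, a, l, p, a)
  "tagaltamor" → 10 new (t, a, g, a, l, t, a, m, o, r)
  "tagalmor" → prefix "tagal" already present; 3 new (m, o, r)
  "tagallinde" → prefix "tagal" already present; 5 new (l, i, n, d, e)
  "tagalro" → prefix "tagal" already present; 2 new (r, o)
  "vilin" → 5 new (v, i, l, i, n)
  "fenka" → 5 new (f, e, n, k, a)
  "tagalminedor" → prefix "tagalm" already present; 6 new (i, n, e, d, o, r)
  "tagallulu" → prefix "tagall" already present; 3 new (u, l, u)
  "tagalgalkaro" → prefix "tagal" already present; 7 new (g, a, l, k, a, r, o)
  "tagalmorbel" → prefix "tagalmor" already present; 3 new (b, e, l)
  "tagalmibel" → prefix "tagalmi" already present; 3 new (b, e, l)
  "tagallulin" → prefix "tagallul" already present; 2 new (i, n)
  "ka" → 2 new (k, a)
  "nemor" → 5 new (n, e, m, o, r)
  "tagaldeso" → prefix "tagal" already present; 4 new (d, e, s, o)
Total nodes = 7 + 10 + 3 + 5 + 2 + 5 + 5 + 6 + 3 + 7 + 3 + 3 + 2 + 2 + 5 + 4 = 72

72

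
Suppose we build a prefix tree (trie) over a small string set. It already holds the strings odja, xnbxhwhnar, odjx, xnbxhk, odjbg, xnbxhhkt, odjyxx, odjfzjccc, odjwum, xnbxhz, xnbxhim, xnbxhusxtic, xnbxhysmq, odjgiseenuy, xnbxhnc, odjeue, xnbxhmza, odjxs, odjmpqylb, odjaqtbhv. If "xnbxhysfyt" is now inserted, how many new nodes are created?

Walking "xnbxhysfyt" from the root, the first 7 characters ("xnbxhys") follow existing edges; "f" is the first miss.
So 10 − 7 = 3 new nodes.

3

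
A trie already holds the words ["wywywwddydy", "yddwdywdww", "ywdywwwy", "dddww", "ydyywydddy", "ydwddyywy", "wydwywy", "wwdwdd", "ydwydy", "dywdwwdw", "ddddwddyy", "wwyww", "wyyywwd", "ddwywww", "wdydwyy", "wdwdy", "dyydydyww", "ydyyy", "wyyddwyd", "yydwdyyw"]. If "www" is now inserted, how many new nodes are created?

1

The longest prefix of "www" already in the trie is "ww" (length 2).
Each of the 1 remaining characters creates one node.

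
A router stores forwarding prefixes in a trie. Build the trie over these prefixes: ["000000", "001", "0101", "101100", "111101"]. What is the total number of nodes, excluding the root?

21

For each word, the new-node count is its length minus the longest prefix already in the trie:
  "000000" → 6 new (0, 0, 0, 0, 0, 0)
  "001" → prefix "00" already present; 1 new (1)
  "0101" → prefix "0" already present; 3 new (1, 0, 1)
  "101100" → 6 new (1, 0, 1, 1, 0, 0)
  "111101" → prefix "1" already present; 5 new (1, 1, 1, 0, 1)
Total nodes = 6 + 1 + 3 + 6 + 5 = 21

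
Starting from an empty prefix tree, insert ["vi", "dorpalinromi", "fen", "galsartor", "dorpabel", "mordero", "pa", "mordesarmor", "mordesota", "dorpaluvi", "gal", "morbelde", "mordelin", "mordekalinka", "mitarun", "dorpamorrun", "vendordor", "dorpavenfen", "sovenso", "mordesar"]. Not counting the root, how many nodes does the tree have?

98

Count nodes per top-level branch (shared prefixes stored once):
  'd'-branch (dorpabel, dorpalinromi, dorpaluvi, dorpamorrun, dorpavenfen): 30 nodes
  'f'-branch (fen): 3 nodes
  'g'-branch (gal, galsartor): 9 nodes
  'm'-branch (mitarun, morbelde, mordekalinka, mordelin, mordero, mordesar, mordesarmor, mordesota): 37 nodes
  'p'-branch (pa): 2 nodes
  's'-branch (sovenso): 7 nodes
  'v'-branch (vendordor, vi): 10 nodes
Sum: 98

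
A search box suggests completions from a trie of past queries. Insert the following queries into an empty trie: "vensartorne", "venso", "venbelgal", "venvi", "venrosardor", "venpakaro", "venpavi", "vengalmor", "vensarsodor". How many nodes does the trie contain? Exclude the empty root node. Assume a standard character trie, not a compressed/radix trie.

47

For each word, the new-node count is its length minus the longest prefix already in the trie:
  "vensartorne" → 11 new (v, e, n, s, a, r, t, o, r, n, e)
  "venso" → prefix "vens" already present; 1 new (o)
  "venbelgal" → prefix "ven" already present; 6 new (b, e, l, g, a, l)
  "venvi" → prefix "ven" already present; 2 new (v, i)
  "venrosardor" → prefix "ven" already present; 8 new (r, o, s, a, r, d, o, r)
  "venpakaro" → prefix "ven" already present; 6 new (p, a, k, a, r, o)
  "venpavi" → prefix "venpa" already present; 2 new (v, i)
  "vengalmor" → prefix "ven" already present; 6 new (g, a, l, m, o, r)
  "vensarsodor" → prefix "vensar" already present; 5 new (s, o, d, o, r)
Total nodes = 11 + 1 + 6 + 2 + 8 + 6 + 2 + 6 + 5 = 47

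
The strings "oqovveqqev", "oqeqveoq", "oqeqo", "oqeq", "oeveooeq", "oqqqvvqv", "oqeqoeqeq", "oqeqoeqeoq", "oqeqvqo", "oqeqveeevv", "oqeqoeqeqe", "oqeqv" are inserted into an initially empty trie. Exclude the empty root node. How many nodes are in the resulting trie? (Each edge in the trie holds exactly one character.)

Count nodes per top-level branch (shared prefixes stored once):
  'o'-branch (oeveooeq, oqeq, oqeqo, oqeqoeqeoq, oqeqoeqeq, oqeqoeqeqe, oqeqv, oqeqveeevv, oqeqveoq, oqeqvqo, oqovveqqev, oqqqvvqv): 43 nodes
Sum: 43

43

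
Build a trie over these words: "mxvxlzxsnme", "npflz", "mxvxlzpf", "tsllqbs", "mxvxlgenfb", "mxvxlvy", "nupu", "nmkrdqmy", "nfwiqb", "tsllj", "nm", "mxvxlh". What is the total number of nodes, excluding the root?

49

Trace insertions, counting only characters that open a new branch:
  "mxvxlzxsnme" → 11 new (m, x, v, x, l, z, x, s, n, m, e)
  "npflz" → 5 new (n, p, f, l, z)
  "mxvxlzpf" → prefix "mxvxlz" already present; 2 new (p, f)
  "tsllqbs" → 7 new (t, s, l, l, q, b, s)
  "mxvxlgenfb" → prefix "mxvxl" already present; 5 new (g, e, n, f, b)
  "mxvxlvy" → prefix "mxvxl" already present; 2 new (v, y)
  "nupu" → prefix "n" already present; 3 new (u, p, u)
  "nmkrdqmy" → prefix "n" already present; 7 new (m, k, r, d, q, m, y)
  "nfwiqb" → prefix "n" already present; 5 new (f, w, i, q, b)
  "tsllj" → prefix "tsll" already present; 1 new (j)
  "nm" → prefix "nm" already present; 0 new (none)
  "mxvxlh" → prefix "mxvxl" already present; 1 new (h)
Total nodes = 11 + 5 + 2 + 7 + 5 + 2 + 3 + 7 + 5 + 1 + 0 + 1 = 49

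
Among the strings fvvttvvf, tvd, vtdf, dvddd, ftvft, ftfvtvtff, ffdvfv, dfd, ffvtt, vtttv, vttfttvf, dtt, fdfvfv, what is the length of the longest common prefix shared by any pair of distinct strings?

3

Look for the deepest trie node that still has at least two words in its subtree.
e.g. "vttfttvf" and "vtttv" share the prefix "vtt" of length 3; no pair shares a longer one.
Longest shared-prefix length: 3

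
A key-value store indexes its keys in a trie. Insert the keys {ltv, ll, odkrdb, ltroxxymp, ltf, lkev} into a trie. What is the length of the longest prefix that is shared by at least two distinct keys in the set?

2

Look for the deepest trie node that still has at least two words in its subtree.
e.g. "ltf" and "ltroxxymp" share the prefix "lt" of length 2; no pair shares a longer one.
Longest shared-prefix length: 2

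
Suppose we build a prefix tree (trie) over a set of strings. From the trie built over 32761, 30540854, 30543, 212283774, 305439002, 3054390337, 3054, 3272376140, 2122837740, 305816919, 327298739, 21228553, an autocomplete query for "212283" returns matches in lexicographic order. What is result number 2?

2122837740

DFS of the "212283" subtree visits, in order: "212283774", "2122837740"
Position 2: 2122837740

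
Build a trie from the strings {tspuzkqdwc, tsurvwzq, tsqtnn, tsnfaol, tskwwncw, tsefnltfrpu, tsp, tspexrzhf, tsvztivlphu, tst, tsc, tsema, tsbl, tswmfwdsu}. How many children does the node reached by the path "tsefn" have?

1

Follow the path "tsefn" to its node, then look at its outgoing edges.
Characters that immediately follow "tsefn" among the stored strings: {l}.
That node has 1 child edge.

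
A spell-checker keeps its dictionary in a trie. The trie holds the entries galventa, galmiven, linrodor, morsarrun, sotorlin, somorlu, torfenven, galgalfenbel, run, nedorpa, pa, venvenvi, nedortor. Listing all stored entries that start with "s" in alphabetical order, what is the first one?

somorlu

Words with prefix "s", in lexicographic order: "somorlu", "sotorlin"
The 1st is somorlu.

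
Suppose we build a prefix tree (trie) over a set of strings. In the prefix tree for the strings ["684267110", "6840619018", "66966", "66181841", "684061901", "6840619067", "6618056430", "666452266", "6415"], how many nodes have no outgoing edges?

8

A leaf is a node with no children — equivalently, the end of a word that is not a proper prefix of any other stored word.
Those words: "6415", "6618056430", "66181841", "666452266", "66966", "6840619018", "6840619067", "684267110"
Leaf count: 8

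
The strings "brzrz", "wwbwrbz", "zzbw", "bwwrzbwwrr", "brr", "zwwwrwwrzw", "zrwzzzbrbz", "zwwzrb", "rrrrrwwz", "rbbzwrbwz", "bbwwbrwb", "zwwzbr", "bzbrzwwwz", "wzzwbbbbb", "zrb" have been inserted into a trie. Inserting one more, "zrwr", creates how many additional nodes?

1

"zrw" is already a path in the trie; the remaining "r" must be added.
So 4 − 3 = 1 new nodes.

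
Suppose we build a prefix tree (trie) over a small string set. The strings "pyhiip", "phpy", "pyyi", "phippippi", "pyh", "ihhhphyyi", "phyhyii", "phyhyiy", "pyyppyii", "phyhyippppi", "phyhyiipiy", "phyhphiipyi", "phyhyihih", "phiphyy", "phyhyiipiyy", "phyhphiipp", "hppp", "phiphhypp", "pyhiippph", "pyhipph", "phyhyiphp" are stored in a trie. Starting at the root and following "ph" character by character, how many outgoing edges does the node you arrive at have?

3

Walk "ph" from the root, arriving at one node.
Characters that immediately follow "ph" among the stored strings: {i, p, y}.
That node has 3 child edges.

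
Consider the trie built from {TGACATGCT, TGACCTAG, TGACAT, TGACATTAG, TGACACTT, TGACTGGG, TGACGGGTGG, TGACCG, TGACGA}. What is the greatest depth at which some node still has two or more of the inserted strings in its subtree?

6

Equivalently: take the maximum, over all pairs, of their longest common prefix length.
"TGACAT" and "TGACATGCT" agree on "TGACAT" (6 characters) before diverging; nothing deeper is shared.
Longest shared-prefix length: 6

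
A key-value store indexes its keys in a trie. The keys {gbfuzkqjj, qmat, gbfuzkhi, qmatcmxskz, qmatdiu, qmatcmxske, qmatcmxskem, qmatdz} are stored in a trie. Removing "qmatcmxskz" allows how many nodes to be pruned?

After clearing the end-marker at "qmatcmxskz", prune upward until reaching a node still needed by another word.
The suffix "z" (1 node) is used only by "qmatcmxskz"; the node for "qmatcmxsk" still has the child "e", so pruning stops there.
Nodes removed: 1

1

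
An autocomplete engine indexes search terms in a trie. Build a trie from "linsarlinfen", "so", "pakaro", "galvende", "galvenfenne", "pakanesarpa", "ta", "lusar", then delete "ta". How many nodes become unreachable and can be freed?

2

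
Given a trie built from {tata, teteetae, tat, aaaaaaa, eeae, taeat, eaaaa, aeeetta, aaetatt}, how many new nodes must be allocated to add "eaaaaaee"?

The longest prefix of "eaaaaaee" already in the trie is "eaaaa" (length 5).
So 8 − 5 = 3 new nodes.

3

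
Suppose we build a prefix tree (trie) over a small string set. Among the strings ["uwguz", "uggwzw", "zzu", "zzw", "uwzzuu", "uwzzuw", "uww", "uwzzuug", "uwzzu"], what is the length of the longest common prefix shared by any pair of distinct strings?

The deepest shared node is where two words last agree before diverging.
"uwzzuu" and "uwzzuug" agree on "uwzzuu" (6 characters) before diverging; nothing deeper is shared.
Longest shared-prefix length: 6

6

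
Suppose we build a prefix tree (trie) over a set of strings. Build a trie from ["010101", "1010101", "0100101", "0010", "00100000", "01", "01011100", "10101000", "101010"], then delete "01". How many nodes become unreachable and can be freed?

0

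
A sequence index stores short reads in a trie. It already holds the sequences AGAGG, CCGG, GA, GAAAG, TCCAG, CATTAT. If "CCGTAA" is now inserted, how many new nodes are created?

3

The longest prefix of "CCGTAA" already in the trie is "CCG" (length 3).
So 6 − 3 = 3 new nodes.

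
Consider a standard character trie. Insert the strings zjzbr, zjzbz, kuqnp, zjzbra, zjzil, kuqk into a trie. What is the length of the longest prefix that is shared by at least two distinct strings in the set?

5

Look for the deepest trie node that still has at least two words in its subtree.
e.g. "zjzbr" and "zjzbra" share the prefix "zjzbr" of length 5; no pair shares a longer one.
Longest shared-prefix length: 5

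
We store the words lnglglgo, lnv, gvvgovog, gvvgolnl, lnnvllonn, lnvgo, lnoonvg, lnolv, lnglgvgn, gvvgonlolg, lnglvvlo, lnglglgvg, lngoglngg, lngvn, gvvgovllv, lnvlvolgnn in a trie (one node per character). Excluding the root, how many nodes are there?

68

Count nodes per top-level branch (shared prefixes stored once):
  'g'-branch (gvvgolnl, gvvgonlolg, gvvgovllv, gvvgovog): 19 nodes
  'l'-branch (lnglglgo, lnglglgvg, lnglgvgn, lnglvvlo, lngoglngg, lngvn, lnnvllonn, lnolv, lnoonvg, lnv, lnvgo, lnvlvolgnn): 49 nodes
Sum: 68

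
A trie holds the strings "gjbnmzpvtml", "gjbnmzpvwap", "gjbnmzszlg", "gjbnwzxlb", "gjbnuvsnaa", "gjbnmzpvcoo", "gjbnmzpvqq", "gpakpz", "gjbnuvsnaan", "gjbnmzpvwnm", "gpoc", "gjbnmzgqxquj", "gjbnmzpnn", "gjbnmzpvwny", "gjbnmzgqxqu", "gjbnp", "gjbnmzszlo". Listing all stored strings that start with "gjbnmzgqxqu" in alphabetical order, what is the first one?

gjbnmzgqxqu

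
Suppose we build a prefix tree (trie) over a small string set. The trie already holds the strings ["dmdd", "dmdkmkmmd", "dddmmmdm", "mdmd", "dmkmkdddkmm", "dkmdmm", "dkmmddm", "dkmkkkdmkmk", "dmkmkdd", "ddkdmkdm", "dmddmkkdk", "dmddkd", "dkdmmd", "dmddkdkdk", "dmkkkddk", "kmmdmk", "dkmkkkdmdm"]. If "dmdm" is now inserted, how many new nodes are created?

1

The longest prefix of "dmdm" already in the trie is "dmd" (length 3).
So 4 − 3 = 1 new nodes.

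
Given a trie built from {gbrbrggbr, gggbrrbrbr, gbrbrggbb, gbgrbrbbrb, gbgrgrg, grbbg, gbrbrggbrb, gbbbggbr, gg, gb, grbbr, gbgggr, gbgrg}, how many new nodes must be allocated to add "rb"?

"rb" shares no prefix with any stored word, so all 2 characters open new nodes.
2 − 0 = 2 new nodes.

2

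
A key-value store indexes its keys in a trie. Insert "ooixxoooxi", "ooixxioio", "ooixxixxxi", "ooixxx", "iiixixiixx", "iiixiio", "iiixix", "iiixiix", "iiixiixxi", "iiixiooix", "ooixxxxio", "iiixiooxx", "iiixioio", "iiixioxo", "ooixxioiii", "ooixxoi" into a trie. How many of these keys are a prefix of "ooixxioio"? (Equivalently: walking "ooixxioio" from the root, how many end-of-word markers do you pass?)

Check each prefix of "ooixxioio" against the stored set — each match is an end-marker on the path.
Prefixes of the query that are stored words: "ooixxioio"
Count: 1

1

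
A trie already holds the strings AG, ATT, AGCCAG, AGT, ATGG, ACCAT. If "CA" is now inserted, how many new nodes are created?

2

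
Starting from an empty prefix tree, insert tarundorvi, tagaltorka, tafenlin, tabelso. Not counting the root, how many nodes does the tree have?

29

Trace insertions, counting only characters that open a new branch:
  "tarundorvi" → 10 new (t, a, r, u, n, d, o, r, v, i)
  "tagaltorka" → prefix "ta" already present; 8 new (g, a, l, t, o, r, k, a)
  "tafenlin" → prefix "ta" already present; 6 new (f, e, n, l, i, n)
  "tabelso" → prefix "ta" already present; 5 new (b, e, l, s, o)
Total nodes = 10 + 8 + 6 + 5 = 29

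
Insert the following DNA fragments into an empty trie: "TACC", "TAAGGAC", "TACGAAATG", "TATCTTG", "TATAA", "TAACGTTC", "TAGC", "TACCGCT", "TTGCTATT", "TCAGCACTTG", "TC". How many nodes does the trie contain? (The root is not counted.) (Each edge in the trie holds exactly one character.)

48

Insert word by word; a character creates a node only if that edge doesn't already exist:
  "TACC" → 4 new (T, A, C, C)
  "TAAGGAC" → prefix "TA" already present; 5 new (A, G, G, A, C)
  "TACGAAATG" → prefix "TAC" already present; 6 new (G, A, A, A, T, G)
  "TATCTTG" → prefix "TA" already present; 5 new (T, C, T, T, G)
  "TATAA" → prefix "TAT" already present; 2 new (A, A)
  "TAACGTTC" → prefix "TAA" already present; 5 new (C, G, T, T, C)
  "TAGC" → prefix "TA" already present; 2 new (G, C)
  "TACCGCT" → prefix "TACC" already present; 3 new (G, C, T)
  "TTGCTATT" → prefix "T" already present; 7 new (T, G, C, T, A, T, T)
  "TCAGCACTTG" → prefix "T" already present; 9 new (C, A, G, C, A, C, T, T, G)
  "TC" → prefix "TC" already present; 0 new (none)
Total nodes = 4 + 5 + 6 + 5 + 2 + 5 + 2 + 3 + 7 + 9 + 0 = 48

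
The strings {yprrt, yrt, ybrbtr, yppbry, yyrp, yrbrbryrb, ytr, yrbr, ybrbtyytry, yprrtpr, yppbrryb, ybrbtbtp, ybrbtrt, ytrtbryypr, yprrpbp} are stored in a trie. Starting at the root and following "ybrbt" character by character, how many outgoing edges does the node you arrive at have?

3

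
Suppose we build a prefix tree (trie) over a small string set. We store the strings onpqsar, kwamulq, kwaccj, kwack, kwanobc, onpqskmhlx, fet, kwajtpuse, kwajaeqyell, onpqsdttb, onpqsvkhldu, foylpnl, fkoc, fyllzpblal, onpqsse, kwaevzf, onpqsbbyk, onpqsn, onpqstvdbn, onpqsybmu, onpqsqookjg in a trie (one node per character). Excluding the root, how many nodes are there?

97

For each word, the new-node count is its length minus the longest prefix already in the trie:
  "onpqsar" → 7 new (o, n, p, q, s, a, r)
  "kwamulq" → 7 new (k, w, a, m, u, l, q)
  "kwaccj" → prefix "kwa" already present; 3 new (c, c, j)
  "kwack" → prefix "kwac" already present; 1 new (k)
  "kwanobc" → prefix "kwa" already present; 4 new (n, o, b, c)
  "onpqskmhlx" → prefix "onpqs" already present; 5 new (k, m, h, l, x)
  "fet" → 3 new (f, e, t)
  "kwajtpuse" → prefix "kwa" already present; 6 new (j, t, p, u, s, e)
  "kwajaeqyell" → prefix "kwaj" already present; 7 new (a, e, q, y, e, l, l)
  "onpqsdttb" → prefix "onpqs" already present; 4 new (d, t, t, b)
  "onpqsvkhldu" → prefix "onpqs" already present; 6 new (v, k, h, l, d, u)
  "foylpnl" → prefix "f" already present; 6 new (o, y, l, p, n, l)
  "fkoc" → prefix "f" already present; 3 new (k, o, c)
  "fyllzpblal" → prefix "f" already present; 9 new (y, l, l, z, p, b, l, a, l)
  "onpqsse" → prefix "onpqs" already present; 2 new (s, e)
  "kwaevzf" → prefix "kwa" already present; 4 new (e, v, z, f)
  "onpqsbbyk" → prefix "onpqs" already present; 4 new (b, b, y, k)
  "onpqsn" → prefix "onpqs" already present; 1 new (n)
  "onpqstvdbn" → prefix "onpqs" already present; 5 new (t, v, d, b, n)
  "onpqsybmu" → prefix "onpqs" already present; 4 new (y, b, m, u)
  "onpqsqookjg" → prefix "onpqs" already present; 6 new (q, o, o, k, j, g)
Total nodes = 7 + 7 + 3 + 1 + 4 + 5 + 3 + 6 + 7 + 4 + 6 + 6 + 3 + 9 + 2 + 4 + 4 + 1 + 5 + 4 + 6 = 97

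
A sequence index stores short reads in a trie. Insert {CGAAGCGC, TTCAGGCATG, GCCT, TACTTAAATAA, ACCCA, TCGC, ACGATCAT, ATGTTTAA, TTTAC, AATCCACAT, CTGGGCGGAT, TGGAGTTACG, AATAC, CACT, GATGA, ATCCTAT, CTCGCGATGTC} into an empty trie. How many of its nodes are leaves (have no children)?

17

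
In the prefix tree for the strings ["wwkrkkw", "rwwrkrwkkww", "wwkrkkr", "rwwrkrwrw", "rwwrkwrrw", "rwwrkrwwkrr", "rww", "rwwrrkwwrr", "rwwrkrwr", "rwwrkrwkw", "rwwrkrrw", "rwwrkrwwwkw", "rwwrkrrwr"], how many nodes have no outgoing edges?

Leaves are exactly the stored words that no other stored word extends.
Those words: "rwwrkrrwr", "rwwrkrwkkww", "rwwrkrwkw", "rwwrkrwrw", "rwwrkrwwkrr", "rwwrkrwwwkw", "rwwrkwrrw", "rwwrrkwwrr", "wwkrkkr", "wwkrkkw"
Leaf count: 10

10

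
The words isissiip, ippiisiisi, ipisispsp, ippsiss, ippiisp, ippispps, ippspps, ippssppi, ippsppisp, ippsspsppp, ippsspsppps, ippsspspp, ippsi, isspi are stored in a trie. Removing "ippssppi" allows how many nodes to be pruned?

2

Walk "ippssppi" from the leaf back toward the root, removing each node that no remaining word uses.
The suffix "pi" (2 nodes) is used only by "ippssppi"; the node for "ippssp" still has the child "s", so pruning stops there.
Nodes removed: 2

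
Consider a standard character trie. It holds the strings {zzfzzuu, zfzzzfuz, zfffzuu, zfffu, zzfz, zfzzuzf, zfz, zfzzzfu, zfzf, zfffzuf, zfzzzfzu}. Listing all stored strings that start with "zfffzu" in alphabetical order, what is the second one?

Words with prefix "zfffzu", in lexicographic order: "zfffzuf", "zfffzuu"
The 2nd is zfffzuu.

zfffzuu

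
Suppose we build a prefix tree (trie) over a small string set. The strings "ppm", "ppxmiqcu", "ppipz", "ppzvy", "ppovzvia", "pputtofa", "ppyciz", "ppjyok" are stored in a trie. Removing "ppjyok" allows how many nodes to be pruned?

4

Walk "ppjyok" from the leaf back toward the root, removing each node that no remaining word uses.
The suffix "jyok" (4 nodes) is used only by "ppjyok"; the node for "pp" still has the child "m", so pruning stops there.
Nodes removed: 4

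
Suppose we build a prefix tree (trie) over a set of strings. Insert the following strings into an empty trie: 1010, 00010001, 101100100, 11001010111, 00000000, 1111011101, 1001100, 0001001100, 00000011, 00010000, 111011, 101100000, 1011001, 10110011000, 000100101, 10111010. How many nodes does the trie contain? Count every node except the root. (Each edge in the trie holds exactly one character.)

Insert word by word; a character creates a node only if that edge doesn't already exist:
  "1010" → 4 new (1, 0, 1, 0)
  "00010001" → 8 new (0, 0, 0, 1, 0, 0, 0, 1)
  "101100100" → prefix "101" already present; 6 new (1, 0, 0, 1, 0, 0)
  "11001010111" → prefix "1" already present; 10 new (1, 0, 0, 1, 0, 1, 0, 1, 1, 1)
  "00000000" → prefix "000" already present; 5 new (0, 0, 0, 0, 0)
  "1111011101" → prefix "11" already present; 8 new (1, 1, 0, 1, 1, 1, 0, 1)
  "1001100" → prefix "10" already present; 5 new (0, 1, 1, 0, 0)
  "0001001100" → prefix "000100" already present; 4 new (1, 1, 0, 0)
  "00000011" → prefix "000000" already present; 2 new (1, 1)
  "00010000" → prefix "0001000" already present; 1 new (0)
  "111011" → prefix "111" already present; 3 new (0, 1, 1)
  "101100000" → prefix "101100" already present; 3 new (0, 0, 0)
  "1011001" → prefix "1011001" already present; 0 new (none)
  "10110011000" → prefix "1011001" already present; 4 new (1, 0, 0, 0)
  "000100101" → prefix "0001001" already present; 2 new (0, 1)
  "10111010" → prefix "1011" already present; 4 new (1, 0, 1, 0)
Total nodes = 4 + 8 + 6 + 10 + 5 + 8 + 5 + 4 + 2 + 1 + 3 + 3 + 0 + 4 + 2 + 4 = 69

69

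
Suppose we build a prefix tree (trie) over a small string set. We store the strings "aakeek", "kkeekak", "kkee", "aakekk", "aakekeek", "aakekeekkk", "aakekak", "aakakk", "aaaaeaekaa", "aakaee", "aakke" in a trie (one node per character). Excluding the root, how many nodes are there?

37

For each word, the new-node count is its length minus the longest prefix already in the trie:
  "aakeek" → 6 new (a, a, k, e, e, k)
  "kkeekak" → 7 new (k, k, e, e, k, a, k)
  "kkee" → prefix "kkee" already present; 0 new (none)
  "aakekk" → prefix "aake" already present; 2 new (k, k)
  "aakekeek" → prefix "aakek" already present; 3 new (e, e, k)
  "aakekeekkk" → prefix "aakekeek" already present; 2 new (k, k)
  "aakekak" → prefix "aakek" already present; 2 new (a, k)
  "aakakk" → prefix "aak" already present; 3 new (a, k, k)
  "aaaaeaekaa" → prefix "aa" already present; 8 new (a, a, e, a, e, k, a, a)
  "aakaee" → prefix "aaka" already present; 2 new (e, e)
  "aakke" → prefix "aak" already present; 2 new (k, e)
Total nodes = 6 + 7 + 0 + 2 + 3 + 2 + 2 + 3 + 8 + 2 + 2 = 37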